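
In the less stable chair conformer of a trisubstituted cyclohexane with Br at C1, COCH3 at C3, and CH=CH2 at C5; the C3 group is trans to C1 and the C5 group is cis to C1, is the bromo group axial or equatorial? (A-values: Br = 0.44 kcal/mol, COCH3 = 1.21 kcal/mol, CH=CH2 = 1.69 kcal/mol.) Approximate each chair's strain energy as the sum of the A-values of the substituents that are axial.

Chair I (bromo axial, acetyl equatorial, vinyl axial): E = 2.13 kcal/mol.
Chair II (bromo equatorial, acetyl axial, vinyl equatorial): E = 1.21 kcal/mol.
Chair I is the less stable (higher-energy) conformer, and in that chair the bromo group is axial.

axial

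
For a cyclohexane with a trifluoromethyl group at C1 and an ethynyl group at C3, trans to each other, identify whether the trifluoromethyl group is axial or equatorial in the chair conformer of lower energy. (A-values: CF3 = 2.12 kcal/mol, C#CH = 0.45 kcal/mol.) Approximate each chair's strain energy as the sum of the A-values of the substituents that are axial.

equatorial

C1 and C3 have the same parity, so for the trans isomer the two substituents are one axial and one equatorial in each chair.
Chair I (trifluoromethyl axial, ethynyl equatorial): E = 2.12 kcal/mol.
Chair II (trifluoromethyl equatorial, ethynyl axial): E = 0.45 kcal/mol.
Chair II is the more stable (lower-energy) conformer, and in that chair the trifluoromethyl group is equatorial.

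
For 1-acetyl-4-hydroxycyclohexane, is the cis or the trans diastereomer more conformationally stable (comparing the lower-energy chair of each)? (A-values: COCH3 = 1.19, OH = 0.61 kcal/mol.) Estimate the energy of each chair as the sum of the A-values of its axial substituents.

trans

At 1,4 positions (parity opposite): cis → (a,e or e,a); trans → (e,e or a,a).
Best chair for cis: E = 0.61 kcal/mol; best chair for trans: E = 0.00 kcal/mol.
The trans isomer is lower by 0.61 kcal/mol.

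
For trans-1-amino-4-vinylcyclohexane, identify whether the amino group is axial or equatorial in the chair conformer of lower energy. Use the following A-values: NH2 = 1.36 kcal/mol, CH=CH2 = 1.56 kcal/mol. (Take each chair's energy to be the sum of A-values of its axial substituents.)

equatorial

C1 and C4 have opposite parity, so for the trans isomer the two substituents are e,e in one chair and a,a in the other.
Chair I (amino axial, vinyl axial): E = 2.92 kcal/mol.
Chair II (amino equatorial, vinyl equatorial): E = 0.00 kcal/mol.
Chair II is the more stable (lower-energy) conformer, and in that chair the amino group is equatorial.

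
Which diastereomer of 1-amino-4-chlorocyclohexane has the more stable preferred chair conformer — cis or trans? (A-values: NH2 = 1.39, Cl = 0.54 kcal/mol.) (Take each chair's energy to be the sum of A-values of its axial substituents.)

trans

At 1,4 positions (parity opposite): cis → (a,e or e,a); trans → (e,e or a,a).
Best chair for cis: E = 0.54 kcal/mol; best chair for trans: E = 0.00 kcal/mol.
The trans isomer is lower by 0.54 kcal/mol.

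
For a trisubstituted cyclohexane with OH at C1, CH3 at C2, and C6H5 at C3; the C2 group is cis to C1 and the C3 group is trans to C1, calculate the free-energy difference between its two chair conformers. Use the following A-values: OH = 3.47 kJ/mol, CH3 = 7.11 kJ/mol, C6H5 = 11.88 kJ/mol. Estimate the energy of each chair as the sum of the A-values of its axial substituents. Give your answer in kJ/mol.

Chair I (hydroxyl axial, methyl equatorial, phenyl equatorial): E = 3.47 kJ/mol.
Chair II (hydroxyl equatorial, methyl axial, phenyl axial): E = 18.99 kJ/mol.
ΔE = 18.99 − 3.47 = 15.52 kJ/mol; chair I is more stable.

15.52 kJ/mol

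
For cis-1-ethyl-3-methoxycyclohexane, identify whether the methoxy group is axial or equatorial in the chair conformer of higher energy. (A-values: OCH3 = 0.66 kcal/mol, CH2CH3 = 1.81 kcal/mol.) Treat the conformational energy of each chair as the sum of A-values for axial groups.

C1 and C3 have the same parity, so for the cis isomer the two substituents are e,e in one chair and a,a in the other.
Chair I (methoxy axial, ethyl axial): E = 2.47 kcal/mol.
Chair II (methoxy equatorial, ethyl equatorial): E = 0.00 kcal/mol.
Chair I is the less stable (higher-energy) conformer, and in that chair the methoxy group is axial.

axial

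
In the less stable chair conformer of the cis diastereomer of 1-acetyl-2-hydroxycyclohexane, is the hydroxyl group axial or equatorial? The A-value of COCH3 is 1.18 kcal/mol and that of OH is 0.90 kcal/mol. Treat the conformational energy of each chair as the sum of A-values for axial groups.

C1 and C2 have opposite parity, so for the cis isomer the two substituents are one axial and one equatorial in each chair.
Chair I (acetyl axial, hydroxyl equatorial): E = 1.18 kcal/mol.
Chair II (acetyl equatorial, hydroxyl axial): E = 0.90 kcal/mol.
Chair I is the less stable (higher-energy) conformer, and in that chair the hydroxyl group is equatorial.

equatorial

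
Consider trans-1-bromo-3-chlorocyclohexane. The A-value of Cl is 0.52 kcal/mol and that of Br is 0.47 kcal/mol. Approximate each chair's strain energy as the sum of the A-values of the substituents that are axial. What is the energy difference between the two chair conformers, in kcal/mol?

0.05 kcal/mol

C1 and C3 have the same parity, so for the trans isomer the two substituents are one axial and one equatorial in each chair.
Chair I (chloro axial, bromo equatorial): E = 0.52 kcal/mol.
Chair II (chloro equatorial, bromo axial): E = 0.47 kcal/mol.
ΔE = 0.52 − 0.47 = 0.05 kcal/mol; chair II is more stable.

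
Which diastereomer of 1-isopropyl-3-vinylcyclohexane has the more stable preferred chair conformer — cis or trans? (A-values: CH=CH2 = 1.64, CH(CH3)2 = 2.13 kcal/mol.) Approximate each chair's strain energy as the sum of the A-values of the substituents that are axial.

cis

At 1,3 positions (parity same): cis → (e,e or a,a); trans → (a,e or e,a).
Best chair for cis: E = 0.00 kcal/mol; best chair for trans: E = 1.64 kcal/mol.
The cis isomer is lower by 1.64 kcal/mol.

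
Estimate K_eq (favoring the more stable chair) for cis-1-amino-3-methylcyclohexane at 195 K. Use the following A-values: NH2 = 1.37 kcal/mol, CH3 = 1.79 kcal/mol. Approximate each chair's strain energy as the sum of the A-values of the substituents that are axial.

K ≈ 3483

C1 and C3 have the same parity, so for the cis isomer the two substituents are e,e in one chair and a,a in the other.
Chair I (amino axial, methyl axial): E = 3.16 kcal/mol; chair II (amino equatorial, methyl equatorial): E = 0.00 kcal/mol.
ΔG = 3.16 kcal/mol between the two chairs.
K = exp(ΔG/RT) with R = 1.987×10⁻³ kcal mol⁻¹ K⁻¹ and T = 195 K gives K ≈ 3.48e+03.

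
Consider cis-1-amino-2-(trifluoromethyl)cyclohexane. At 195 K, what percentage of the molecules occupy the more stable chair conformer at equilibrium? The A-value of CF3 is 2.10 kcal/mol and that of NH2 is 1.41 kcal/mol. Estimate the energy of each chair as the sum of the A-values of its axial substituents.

85.6%

C1 and C2 have opposite parity, so for the cis isomer the two substituents are one axial and one equatorial in each chair.
Chair I (trifluoromethyl axial, amino equatorial): E = 2.10 kcal/mol; chair II (trifluoromethyl equatorial, amino axial): E = 1.41 kcal/mol.
ΔG = 0.69 kcal/mol between the two chairs.
K = exp(ΔG/RT) with R = 1.987×10⁻³ kcal mol⁻¹ K⁻¹ and T = 195 K gives K ≈ 5.93.
Fraction in the lower-energy chair = K/(K+1) = 85.6%.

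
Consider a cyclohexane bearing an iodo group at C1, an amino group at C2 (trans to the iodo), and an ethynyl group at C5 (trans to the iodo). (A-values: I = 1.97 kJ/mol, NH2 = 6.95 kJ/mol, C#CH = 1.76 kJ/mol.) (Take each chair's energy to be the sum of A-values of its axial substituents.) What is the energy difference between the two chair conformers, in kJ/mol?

7.16 kJ/mol

Chair I (iodo axial, amino axial, ethynyl equatorial): E = 8.92 kJ/mol.
Chair II (iodo equatorial, amino equatorial, ethynyl axial): E = 1.76 kJ/mol.
ΔE = 8.92 − 1.76 = 7.16 kJ/mol; chair II is more stable.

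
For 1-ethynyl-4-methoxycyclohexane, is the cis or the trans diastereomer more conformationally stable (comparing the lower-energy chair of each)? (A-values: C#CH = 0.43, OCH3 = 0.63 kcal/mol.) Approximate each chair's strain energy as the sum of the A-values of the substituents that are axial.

At 1,4 positions (parity opposite): cis → (a,e or e,a); trans → (e,e or a,a).
Best chair for cis: E = 0.43 kcal/mol; best chair for trans: E = 0.00 kcal/mol.
The trans isomer is lower by 0.43 kcal/mol.

trans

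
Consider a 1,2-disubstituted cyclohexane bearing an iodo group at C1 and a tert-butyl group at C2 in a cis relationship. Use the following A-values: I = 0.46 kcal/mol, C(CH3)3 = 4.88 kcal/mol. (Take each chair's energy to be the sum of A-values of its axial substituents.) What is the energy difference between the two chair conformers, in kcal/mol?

C1 and C2 have opposite parity, so for the cis isomer the two substituents are one axial and one equatorial in each chair.
Chair I (iodo axial, tert-butyl equatorial): E = 0.46 kcal/mol.
Chair II (iodo equatorial, tert-butyl axial): E = 4.88 kcal/mol.
ΔE = 4.88 − 0.46 = 4.42 kcal/mol; chair I is more stable.

4.42 kcal/mol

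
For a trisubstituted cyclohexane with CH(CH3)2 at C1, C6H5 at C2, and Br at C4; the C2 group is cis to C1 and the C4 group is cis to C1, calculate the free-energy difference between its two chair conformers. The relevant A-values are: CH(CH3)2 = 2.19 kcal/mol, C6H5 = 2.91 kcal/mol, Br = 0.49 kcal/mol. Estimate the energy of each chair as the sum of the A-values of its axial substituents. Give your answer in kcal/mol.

1.21 kcal/mol

Chair I (isopropyl axial, phenyl equatorial, bromo equatorial): E = 2.19 kcal/mol.
Chair II (isopropyl equatorial, phenyl axial, bromo axial): E = 3.40 kcal/mol.
ΔE = 3.40 − 2.19 = 1.21 kcal/mol; chair I is more stable.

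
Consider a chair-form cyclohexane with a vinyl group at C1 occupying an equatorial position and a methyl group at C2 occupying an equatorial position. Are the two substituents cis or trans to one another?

trans

C1 and C2 have opposite parity, so their axial bonds point in opposite directions.
With opposite-parity carbons, two substituents on the same face are one axial and one equatorial; opposite faces give both axial or both equatorial.
Here the groups are equatorial/equatorial → opposite face → trans.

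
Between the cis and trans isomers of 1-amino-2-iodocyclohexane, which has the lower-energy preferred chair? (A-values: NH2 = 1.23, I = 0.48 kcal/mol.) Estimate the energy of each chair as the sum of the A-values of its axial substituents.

At 1,2 positions (parity opposite): cis → (a,e or e,a); trans → (e,e or a,a).
Best chair for cis: E = 0.48 kcal/mol; best chair for trans: E = 0.00 kcal/mol.
The trans isomer is lower by 0.48 kcal/mol.

trans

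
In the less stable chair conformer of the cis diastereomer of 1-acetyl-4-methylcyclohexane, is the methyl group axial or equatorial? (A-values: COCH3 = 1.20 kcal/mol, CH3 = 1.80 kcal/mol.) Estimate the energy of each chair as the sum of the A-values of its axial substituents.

C1 and C4 have opposite parity, so for the cis isomer the two substituents are one axial and one equatorial in each chair.
Chair I (acetyl axial, methyl equatorial): E = 1.20 kcal/mol.
Chair II (acetyl equatorial, methyl axial): E = 1.80 kcal/mol.
Chair II is the less stable (higher-energy) conformer, and in that chair the methyl group is axial.

axial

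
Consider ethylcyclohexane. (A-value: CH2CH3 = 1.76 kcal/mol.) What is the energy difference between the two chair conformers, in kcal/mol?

1.76 kcal/mol

A monosubstituted cyclohexane has one chair with the ethyl group axial (E = A = 1.76 kcal/mol) and one with it equatorial (E = 0).
ΔE = 1.76 − 0 = 1.76 kcal/mol.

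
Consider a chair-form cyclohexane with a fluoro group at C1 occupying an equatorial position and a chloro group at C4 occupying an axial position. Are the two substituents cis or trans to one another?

cis

C1 and C4 have opposite parity, so their axial bonds point in opposite directions.
With opposite-parity carbons, two substituents on the same face are one axial and one equatorial; opposite faces give both axial or both equatorial.
Here the groups are equatorial/axial → same face → cis.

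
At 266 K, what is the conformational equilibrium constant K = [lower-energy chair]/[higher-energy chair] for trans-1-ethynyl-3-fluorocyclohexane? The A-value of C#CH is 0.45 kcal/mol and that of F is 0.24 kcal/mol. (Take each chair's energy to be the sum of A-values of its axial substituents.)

K ≈ 1.49

C1 and C3 have the same parity, so for the trans isomer the two substituents are one axial and one equatorial in each chair.
Chair I (ethynyl axial, fluoro equatorial): E = 0.45 kcal/mol; chair II (ethynyl equatorial, fluoro axial): E = 0.24 kcal/mol.
ΔG = 0.21 kcal/mol between the two chairs.
K = exp(ΔG/RT) with R = 1.987×10⁻³ kcal mol⁻¹ K⁻¹ and T = 266 K gives K ≈ 1.49.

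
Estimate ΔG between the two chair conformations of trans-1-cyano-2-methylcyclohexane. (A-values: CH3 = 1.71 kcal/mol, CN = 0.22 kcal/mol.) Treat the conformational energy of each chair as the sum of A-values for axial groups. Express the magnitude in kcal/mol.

C1 and C2 have opposite parity, so for the trans isomer the two substituents are e,e in one chair and a,a in the other.
Chair I (methyl axial, cyano axial): E = 1.93 kcal/mol.
Chair II (methyl equatorial, cyano equatorial): E = 0.00 kcal/mol.
ΔE = 1.93 − 0.00 = 1.93 kcal/mol; chair II is more stable.

1.93 kcal/mol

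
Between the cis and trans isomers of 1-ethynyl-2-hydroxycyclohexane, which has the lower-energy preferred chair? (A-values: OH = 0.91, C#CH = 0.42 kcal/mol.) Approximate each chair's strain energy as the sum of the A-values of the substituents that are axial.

trans

At 1,2 positions (parity opposite): cis → (a,e or e,a); trans → (e,e or a,a).
Best chair for cis: E = 0.42 kcal/mol; best chair for trans: E = 0.00 kcal/mol.
The trans isomer is lower by 0.42 kcal/mol.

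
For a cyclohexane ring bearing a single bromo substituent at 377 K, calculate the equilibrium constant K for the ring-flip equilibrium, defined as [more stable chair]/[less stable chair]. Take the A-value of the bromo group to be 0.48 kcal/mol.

One chair has the bromo group axial (E = 0.48 kcal/mol) and the other has it equatorial (E = 0).
ΔG = 0.48 kcal/mol between the two chairs.
K = exp(ΔG/RT) with R = 1.987×10⁻³ kcal mol⁻¹ K⁻¹ and T = 377 K gives K ≈ 1.9.

K ≈ 1.90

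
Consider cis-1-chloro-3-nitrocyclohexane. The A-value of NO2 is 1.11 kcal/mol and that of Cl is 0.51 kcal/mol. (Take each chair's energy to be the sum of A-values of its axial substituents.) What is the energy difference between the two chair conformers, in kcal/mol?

C1 and C3 have the same parity, so for the cis isomer the two substituents are e,e in one chair and a,a in the other.
Chair I (nitro axial, chloro axial): E = 1.62 kcal/mol.
Chair II (nitro equatorial, chloro equatorial): E = 0.00 kcal/mol.
ΔE = 1.62 − 0.00 = 1.62 kcal/mol; chair II is more stable.

1.62 kcal/mol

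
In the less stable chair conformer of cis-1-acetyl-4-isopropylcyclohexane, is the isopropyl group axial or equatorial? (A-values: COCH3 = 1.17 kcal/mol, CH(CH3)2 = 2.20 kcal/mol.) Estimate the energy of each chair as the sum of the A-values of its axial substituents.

C1 and C4 have opposite parity, so for the cis isomer the two substituents are one axial and one equatorial in each chair.
Chair I (acetyl axial, isopropyl equatorial): E = 1.17 kcal/mol.
Chair II (acetyl equatorial, isopropyl axial): E = 2.20 kcal/mol.
Chair II is the less stable (higher-energy) conformer, and in that chair the isopropyl group is axial.

axial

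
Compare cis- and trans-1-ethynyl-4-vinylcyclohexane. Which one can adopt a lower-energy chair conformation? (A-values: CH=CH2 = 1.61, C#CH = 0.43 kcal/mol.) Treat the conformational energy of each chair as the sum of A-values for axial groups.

trans

At 1,4 positions (parity opposite): cis → (a,e or e,a); trans → (e,e or a,a).
Best chair for cis: E = 0.43 kcal/mol; best chair for trans: E = 0.00 kcal/mol.
The trans isomer is lower by 0.43 kcal/mol.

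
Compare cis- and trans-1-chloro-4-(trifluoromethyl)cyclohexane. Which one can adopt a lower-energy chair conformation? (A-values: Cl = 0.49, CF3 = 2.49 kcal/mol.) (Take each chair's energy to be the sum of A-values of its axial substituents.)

At 1,4 positions (parity opposite): cis → (a,e or e,a); trans → (e,e or a,a).
Best chair for cis: E = 0.49 kcal/mol; best chair for trans: E = 0.00 kcal/mol.
The trans isomer is lower by 0.49 kcal/mol.

trans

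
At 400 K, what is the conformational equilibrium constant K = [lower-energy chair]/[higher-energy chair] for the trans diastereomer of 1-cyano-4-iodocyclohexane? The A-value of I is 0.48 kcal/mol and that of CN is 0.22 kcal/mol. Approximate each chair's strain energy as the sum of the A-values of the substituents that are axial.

K ≈ 2.41

C1 and C4 have opposite parity, so for the trans isomer the two substituents are e,e in one chair and a,a in the other.
Chair I (iodo axial, cyano axial): E = 0.70 kcal/mol; chair II (iodo equatorial, cyano equatorial): E = 0.00 kcal/mol.
ΔG = 0.70 kcal/mol between the two chairs.
K = exp(ΔG/RT) with R = 1.987×10⁻³ kcal mol⁻¹ K⁻¹ and T = 400 K gives K ≈ 2.41.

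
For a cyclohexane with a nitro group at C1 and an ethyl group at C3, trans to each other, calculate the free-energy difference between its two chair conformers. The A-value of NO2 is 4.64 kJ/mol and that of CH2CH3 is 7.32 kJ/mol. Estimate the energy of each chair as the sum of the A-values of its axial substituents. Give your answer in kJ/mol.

C1 and C3 have the same parity, so for the trans isomer the two substituents are one axial and one equatorial in each chair.
Chair I (nitro axial, ethyl equatorial): E = 4.64 kJ/mol.
Chair II (nitro equatorial, ethyl axial): E = 7.32 kJ/mol.
ΔE = 7.32 − 4.64 = 2.68 kJ/mol; chair I is more stable.

2.68 kJ/mol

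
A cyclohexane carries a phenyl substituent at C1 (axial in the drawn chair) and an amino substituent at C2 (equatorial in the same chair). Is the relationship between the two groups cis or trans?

C1 and C2 have opposite parity, so their axial bonds point in opposite directions.
With opposite-parity carbons, two substituents on the same face are one axial and one equatorial; opposite faces give both axial or both equatorial.
Here the groups are axial/equatorial → same face → cis.

cis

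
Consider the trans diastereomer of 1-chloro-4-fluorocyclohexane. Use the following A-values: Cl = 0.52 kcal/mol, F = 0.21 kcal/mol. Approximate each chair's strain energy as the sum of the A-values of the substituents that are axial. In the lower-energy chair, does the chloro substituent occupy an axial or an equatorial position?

equatorial

C1 and C4 have opposite parity, so for the trans isomer the two substituents are e,e in one chair and a,a in the other.
Chair I (chloro axial, fluoro axial): E = 0.73 kcal/mol.
Chair II (chloro equatorial, fluoro equatorial): E = 0.00 kcal/mol.
Chair II is the more stable (lower-energy) conformer, and in that chair the chloro group is equatorial.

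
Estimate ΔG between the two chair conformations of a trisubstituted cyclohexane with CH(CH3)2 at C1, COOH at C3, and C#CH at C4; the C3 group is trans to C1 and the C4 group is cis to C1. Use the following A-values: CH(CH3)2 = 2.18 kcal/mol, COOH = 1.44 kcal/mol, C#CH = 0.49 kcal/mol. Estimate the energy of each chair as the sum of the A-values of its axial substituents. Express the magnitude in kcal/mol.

Chair I (isopropyl axial, carboxyl equatorial, ethynyl equatorial): E = 2.18 kcal/mol.
Chair II (isopropyl equatorial, carboxyl axial, ethynyl axial): E = 1.93 kcal/mol.
ΔE = 2.18 − 1.93 = 0.25 kcal/mol; chair II is more stable.

0.25 kcal/mol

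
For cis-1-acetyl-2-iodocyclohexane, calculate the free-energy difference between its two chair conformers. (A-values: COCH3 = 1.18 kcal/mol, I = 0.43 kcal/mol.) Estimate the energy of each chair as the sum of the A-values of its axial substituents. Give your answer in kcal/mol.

0.75 kcal/mol

C1 and C2 have opposite parity, so for the cis isomer the two substituents are one axial and one equatorial in each chair.
Chair I (acetyl axial, iodo equatorial): E = 1.18 kcal/mol.
Chair II (acetyl equatorial, iodo axial): E = 0.43 kcal/mol.
ΔE = 1.18 − 0.43 = 0.75 kcal/mol; chair II is more stable.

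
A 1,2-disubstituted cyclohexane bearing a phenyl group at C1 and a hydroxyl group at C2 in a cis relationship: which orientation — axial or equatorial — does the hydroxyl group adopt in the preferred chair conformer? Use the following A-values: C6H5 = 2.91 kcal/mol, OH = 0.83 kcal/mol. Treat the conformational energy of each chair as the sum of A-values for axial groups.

C1 and C2 have opposite parity, so for the cis isomer the two substituents are one axial and one equatorial in each chair.
Chair I (phenyl axial, hydroxyl equatorial): E = 2.91 kcal/mol.
Chair II (phenyl equatorial, hydroxyl axial): E = 0.83 kcal/mol.
Chair II is the more stable (lower-energy) conformer, and in that chair the hydroxyl group is axial.

axial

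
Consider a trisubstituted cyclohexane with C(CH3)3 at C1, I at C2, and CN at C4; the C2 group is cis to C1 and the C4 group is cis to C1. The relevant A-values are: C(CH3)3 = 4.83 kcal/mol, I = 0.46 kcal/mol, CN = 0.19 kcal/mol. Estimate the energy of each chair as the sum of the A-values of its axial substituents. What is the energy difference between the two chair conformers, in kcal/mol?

4.18 kcal/mol

Chair I (tert-butyl axial, iodo equatorial, cyano equatorial): E = 4.83 kcal/mol.
Chair II (tert-butyl equatorial, iodo axial, cyano axial): E = 0.65 kcal/mol.
ΔE = 4.83 − 0.65 = 4.18 kcal/mol; chair II is more stable.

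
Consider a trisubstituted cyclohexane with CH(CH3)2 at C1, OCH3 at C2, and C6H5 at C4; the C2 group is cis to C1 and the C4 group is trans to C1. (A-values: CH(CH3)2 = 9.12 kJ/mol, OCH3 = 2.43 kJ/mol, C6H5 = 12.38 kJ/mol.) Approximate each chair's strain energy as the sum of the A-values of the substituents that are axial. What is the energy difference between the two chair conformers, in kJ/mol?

19.07 kJ/mol

Chair I (isopropyl axial, methoxy equatorial, phenyl axial): E = 21.50 kJ/mol.
Chair II (isopropyl equatorial, methoxy axial, phenyl equatorial): E = 2.43 kJ/mol.
ΔE = 21.50 − 2.43 = 19.07 kJ/mol; chair II is more stable.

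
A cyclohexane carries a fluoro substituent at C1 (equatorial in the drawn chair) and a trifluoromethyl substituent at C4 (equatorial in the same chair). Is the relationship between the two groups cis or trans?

trans

C1 and C4 have opposite parity, so their axial bonds point in opposite directions.
With opposite-parity carbons, two substituents on the same face are one axial and one equatorial; opposite faces give both axial or both equatorial.
Here the groups are equatorial/equatorial → opposite face → trans.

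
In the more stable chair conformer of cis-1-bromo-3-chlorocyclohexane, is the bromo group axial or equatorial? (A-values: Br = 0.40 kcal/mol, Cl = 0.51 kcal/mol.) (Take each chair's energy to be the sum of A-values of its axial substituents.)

equatorial

C1 and C3 have the same parity, so for the cis isomer the two substituents are e,e in one chair and a,a in the other.
Chair I (bromo axial, chloro axial): E = 0.91 kcal/mol.
Chair II (bromo equatorial, chloro equatorial): E = 0.00 kcal/mol.
Chair II is the more stable (lower-energy) conformer, and in that chair the bromo group is equatorial.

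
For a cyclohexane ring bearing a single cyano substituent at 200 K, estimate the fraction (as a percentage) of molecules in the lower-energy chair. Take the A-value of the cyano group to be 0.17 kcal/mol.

60.5%

One chair has the cyano group axial (E = 0.17 kcal/mol) and the other has it equatorial (E = 0).
ΔG = 0.17 kcal/mol between the two chairs.
K = exp(ΔG/RT) with R = 1.987×10⁻³ kcal mol⁻¹ K⁻¹ and T = 200 K gives K ≈ 1.53.
Fraction in the lower-energy chair = K/(K+1) = 60.5%.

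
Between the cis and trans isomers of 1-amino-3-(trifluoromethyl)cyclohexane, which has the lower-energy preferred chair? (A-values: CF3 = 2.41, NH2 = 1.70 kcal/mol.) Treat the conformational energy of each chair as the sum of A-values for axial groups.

At 1,3 positions (parity same): cis → (e,e or a,a); trans → (a,e or e,a).
Best chair for cis: E = 0.00 kcal/mol; best chair for trans: E = 1.70 kcal/mol.
The cis isomer is lower by 1.70 kcal/mol.

cis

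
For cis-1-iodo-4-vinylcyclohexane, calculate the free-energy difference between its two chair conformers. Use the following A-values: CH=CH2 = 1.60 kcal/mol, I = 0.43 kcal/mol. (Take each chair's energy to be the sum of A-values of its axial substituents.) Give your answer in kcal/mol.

1.17 kcal/mol

C1 and C4 have opposite parity, so for the cis isomer the two substituents are one axial and one equatorial in each chair.
Chair I (vinyl axial, iodo equatorial): E = 1.60 kcal/mol.
Chair II (vinyl equatorial, iodo axial): E = 0.43 kcal/mol.
ΔE = 1.60 − 0.43 = 1.17 kcal/mol; chair II is more stable.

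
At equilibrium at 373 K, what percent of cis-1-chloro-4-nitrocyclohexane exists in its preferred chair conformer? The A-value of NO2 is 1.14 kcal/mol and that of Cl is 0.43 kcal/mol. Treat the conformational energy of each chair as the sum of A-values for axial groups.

72.3%

C1 and C4 have opposite parity, so for the cis isomer the two substituents are one axial and one equatorial in each chair.
Chair I (nitro axial, chloro equatorial): E = 1.14 kcal/mol; chair II (nitro equatorial, chloro axial): E = 0.43 kcal/mol.
ΔG = 0.71 kcal/mol between the two chairs.
K = exp(ΔG/RT) with R = 1.987×10⁻³ kcal mol⁻¹ K⁻¹ and T = 373 K gives K ≈ 2.61.
Fraction in the lower-energy chair = K/(K+1) = 72.3%.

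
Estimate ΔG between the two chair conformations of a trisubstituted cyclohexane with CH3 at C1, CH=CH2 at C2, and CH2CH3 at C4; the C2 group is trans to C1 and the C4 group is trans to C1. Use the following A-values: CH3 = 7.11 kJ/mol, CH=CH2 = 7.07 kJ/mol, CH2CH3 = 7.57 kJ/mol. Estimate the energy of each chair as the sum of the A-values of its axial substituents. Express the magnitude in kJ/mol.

Chair I (methyl axial, vinyl axial, ethyl axial): E = 21.75 kJ/mol.
Chair II (methyl equatorial, vinyl equatorial, ethyl equatorial): E = 0.00 kJ/mol.
ΔE = 21.75 − 0.00 = 21.75 kJ/mol; chair II is more stable.

21.75 kJ/mol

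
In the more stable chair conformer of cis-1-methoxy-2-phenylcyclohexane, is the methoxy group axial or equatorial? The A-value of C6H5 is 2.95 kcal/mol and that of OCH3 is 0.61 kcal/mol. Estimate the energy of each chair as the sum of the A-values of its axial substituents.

C1 and C2 have opposite parity, so for the cis isomer the two substituents are one axial and one equatorial in each chair.
Chair I (phenyl axial, methoxy equatorial): E = 2.95 kcal/mol.
Chair II (phenyl equatorial, methoxy axial): E = 0.61 kcal/mol.
Chair II is the more stable (lower-energy) conformer, and in that chair the methoxy group is axial.

axial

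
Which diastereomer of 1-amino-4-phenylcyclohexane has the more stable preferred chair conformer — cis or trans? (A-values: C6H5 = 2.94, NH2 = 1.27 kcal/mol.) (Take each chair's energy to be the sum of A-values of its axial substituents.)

trans

At 1,4 positions (parity opposite): cis → (a,e or e,a); trans → (e,e or a,a).
Best chair for cis: E = 1.27 kcal/mol; best chair for trans: E = 0.00 kcal/mol.
The trans isomer is lower by 1.27 kcal/mol.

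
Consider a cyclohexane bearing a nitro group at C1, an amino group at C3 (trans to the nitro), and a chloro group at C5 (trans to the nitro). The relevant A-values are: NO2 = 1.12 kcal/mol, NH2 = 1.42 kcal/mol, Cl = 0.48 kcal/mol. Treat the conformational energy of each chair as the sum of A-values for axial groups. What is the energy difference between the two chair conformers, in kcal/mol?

0.78 kcal/mol

Chair I (nitro axial, amino equatorial, chloro equatorial): E = 1.12 kcal/mol.
Chair II (nitro equatorial, amino axial, chloro axial): E = 1.90 kcal/mol.
ΔE = 1.90 − 1.12 = 0.78 kcal/mol; chair I is more stable.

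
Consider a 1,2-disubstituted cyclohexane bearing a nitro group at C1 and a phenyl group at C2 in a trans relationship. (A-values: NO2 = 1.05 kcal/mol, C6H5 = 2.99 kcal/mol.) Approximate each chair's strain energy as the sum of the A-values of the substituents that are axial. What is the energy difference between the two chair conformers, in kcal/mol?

C1 and C2 have opposite parity, so for the trans isomer the two substituents are e,e in one chair and a,a in the other.
Chair I (nitro axial, phenyl axial): E = 4.04 kcal/mol.
Chair II (nitro equatorial, phenyl equatorial): E = 0.00 kcal/mol.
ΔE = 4.04 − 0.00 = 4.04 kcal/mol; chair II is more stable.

4.04 kcal/mol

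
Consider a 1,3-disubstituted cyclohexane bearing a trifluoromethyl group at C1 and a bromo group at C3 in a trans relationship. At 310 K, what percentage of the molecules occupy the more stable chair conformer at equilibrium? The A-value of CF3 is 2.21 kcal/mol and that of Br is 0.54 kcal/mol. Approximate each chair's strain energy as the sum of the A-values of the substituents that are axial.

93.8%

C1 and C3 have the same parity, so for the trans isomer the two substituents are one axial and one equatorial in each chair.
Chair I (trifluoromethyl axial, bromo equatorial): E = 2.21 kcal/mol; chair II (trifluoromethyl equatorial, bromo axial): E = 0.54 kcal/mol.
ΔG = 1.67 kcal/mol between the two chairs.
K = exp(ΔG/RT) with R = 1.987×10⁻³ kcal mol⁻¹ K⁻¹ and T = 310 K gives K ≈ 15.
Fraction in the lower-energy chair = K/(K+1) = 93.8%.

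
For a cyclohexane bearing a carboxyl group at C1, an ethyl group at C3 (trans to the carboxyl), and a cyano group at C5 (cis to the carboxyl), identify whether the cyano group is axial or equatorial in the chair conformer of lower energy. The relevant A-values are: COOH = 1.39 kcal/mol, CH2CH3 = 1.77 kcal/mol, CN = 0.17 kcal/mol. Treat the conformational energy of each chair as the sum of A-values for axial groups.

Chair I (carboxyl axial, ethyl equatorial, cyano axial): E = 1.56 kcal/mol.
Chair II (carboxyl equatorial, ethyl axial, cyano equatorial): E = 1.77 kcal/mol.
Chair I is the more stable (lower-energy) conformer, and in that chair the cyano group is axial.

axial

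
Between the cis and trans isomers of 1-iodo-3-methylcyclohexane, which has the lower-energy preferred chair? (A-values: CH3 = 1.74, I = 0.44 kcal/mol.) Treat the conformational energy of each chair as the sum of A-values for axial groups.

At 1,3 positions (parity same): cis → (e,e or a,a); trans → (a,e or e,a).
Best chair for cis: E = 0.00 kcal/mol; best chair for trans: E = 0.44 kcal/mol.
The cis isomer is lower by 0.44 kcal/mol.

cis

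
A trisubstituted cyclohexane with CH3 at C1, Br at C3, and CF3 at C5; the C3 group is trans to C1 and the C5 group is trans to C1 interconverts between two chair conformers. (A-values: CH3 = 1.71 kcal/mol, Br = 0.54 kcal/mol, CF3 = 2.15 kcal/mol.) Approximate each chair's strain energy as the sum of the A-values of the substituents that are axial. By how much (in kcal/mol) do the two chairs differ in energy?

Chair I (methyl axial, bromo equatorial, trifluoromethyl equatorial): E = 1.71 kcal/mol.
Chair II (methyl equatorial, bromo axial, trifluoromethyl axial): E = 2.69 kcal/mol.
ΔE = 2.69 − 1.71 = 0.98 kcal/mol; chair I is more stable.

0.98 kcal/mol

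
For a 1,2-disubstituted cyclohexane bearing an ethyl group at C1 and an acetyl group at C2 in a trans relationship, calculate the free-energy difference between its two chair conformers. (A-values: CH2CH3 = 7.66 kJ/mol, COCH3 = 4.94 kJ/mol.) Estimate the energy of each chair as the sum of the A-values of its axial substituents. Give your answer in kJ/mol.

12.60 kJ/mol

C1 and C2 have opposite parity, so for the trans isomer the two substituents are e,e in one chair and a,a in the other.
Chair I (ethyl axial, acetyl axial): E = 12.60 kJ/mol.
Chair II (ethyl equatorial, acetyl equatorial): E = 0.00 kJ/mol.
ΔE = 12.60 − 0.00 = 12.60 kJ/mol; chair II is more stable.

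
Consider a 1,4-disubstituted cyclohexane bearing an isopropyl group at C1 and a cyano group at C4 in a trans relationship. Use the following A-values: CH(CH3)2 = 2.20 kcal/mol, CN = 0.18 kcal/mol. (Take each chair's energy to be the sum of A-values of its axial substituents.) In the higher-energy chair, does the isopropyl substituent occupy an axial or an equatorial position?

C1 and C4 have opposite parity, so for the trans isomer the two substituents are e,e in one chair and a,a in the other.
Chair I (isopropyl axial, cyano axial): E = 2.38 kcal/mol.
Chair II (isopropyl equatorial, cyano equatorial): E = 0.00 kcal/mol.
Chair I is the less stable (higher-energy) conformer, and in that chair the isopropyl group is axial.

axial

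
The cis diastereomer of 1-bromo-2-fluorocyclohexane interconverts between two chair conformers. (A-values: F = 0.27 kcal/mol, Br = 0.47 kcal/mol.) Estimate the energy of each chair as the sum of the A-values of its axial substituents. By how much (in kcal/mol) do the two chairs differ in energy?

C1 and C2 have opposite parity, so for the cis isomer the two substituents are one axial and one equatorial in each chair.
Chair I (fluoro axial, bromo equatorial): E = 0.27 kcal/mol.
Chair II (fluoro equatorial, bromo axial): E = 0.47 kcal/mol.
ΔE = 0.47 − 0.27 = 0.20 kcal/mol; chair I is more stable.

0.20 kcal/mol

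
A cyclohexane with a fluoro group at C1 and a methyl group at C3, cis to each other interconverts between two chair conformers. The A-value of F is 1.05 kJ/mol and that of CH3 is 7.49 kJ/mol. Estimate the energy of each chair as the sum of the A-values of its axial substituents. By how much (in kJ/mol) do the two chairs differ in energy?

C1 and C3 have the same parity, so for the cis isomer the two substituents are e,e in one chair and a,a in the other.
Chair I (fluoro axial, methyl axial): E = 8.54 kJ/mol.
Chair II (fluoro equatorial, methyl equatorial): E = 0.00 kJ/mol.
ΔE = 8.54 − 0.00 = 8.54 kJ/mol; chair II is more stable.

8.54 kJ/mol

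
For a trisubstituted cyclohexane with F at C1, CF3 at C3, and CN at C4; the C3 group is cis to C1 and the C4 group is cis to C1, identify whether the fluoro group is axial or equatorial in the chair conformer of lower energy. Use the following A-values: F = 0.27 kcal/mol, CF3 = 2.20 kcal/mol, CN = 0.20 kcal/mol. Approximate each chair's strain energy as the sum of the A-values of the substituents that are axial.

equatorial

Chair I (fluoro axial, trifluoromethyl axial, cyano equatorial): E = 2.47 kcal/mol.
Chair II (fluoro equatorial, trifluoromethyl equatorial, cyano axial): E = 0.20 kcal/mol.
Chair II is the more stable (lower-energy) conformer, and in that chair the fluoro group is equatorial.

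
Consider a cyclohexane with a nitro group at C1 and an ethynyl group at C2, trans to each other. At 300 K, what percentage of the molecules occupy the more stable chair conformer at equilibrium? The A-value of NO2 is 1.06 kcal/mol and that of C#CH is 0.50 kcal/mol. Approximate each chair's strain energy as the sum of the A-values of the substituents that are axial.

C1 and C2 have opposite parity, so for the trans isomer the two substituents are e,e in one chair and a,a in the other.
Chair I (nitro axial, ethynyl axial): E = 1.56 kcal/mol; chair II (nitro equatorial, ethynyl equatorial): E = 0.00 kcal/mol.
ΔG = 1.56 kcal/mol between the two chairs.
K = exp(ΔG/RT) with R = 1.987×10⁻³ kcal mol⁻¹ K⁻¹ and T = 300 K gives K ≈ 13.7.
Fraction in the lower-energy chair = K/(K+1) = 93.2%.

93.2%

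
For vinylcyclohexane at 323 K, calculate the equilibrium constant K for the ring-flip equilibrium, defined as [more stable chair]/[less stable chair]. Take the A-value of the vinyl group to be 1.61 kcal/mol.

One chair has the vinyl group axial (E = 1.61 kcal/mol) and the other has it equatorial (E = 0).
ΔG = 1.61 kcal/mol between the two chairs.
K = exp(ΔG/RT) with R = 1.987×10⁻³ kcal mol⁻¹ K⁻¹ and T = 323 K gives K ≈ 12.3.

K ≈ 12.3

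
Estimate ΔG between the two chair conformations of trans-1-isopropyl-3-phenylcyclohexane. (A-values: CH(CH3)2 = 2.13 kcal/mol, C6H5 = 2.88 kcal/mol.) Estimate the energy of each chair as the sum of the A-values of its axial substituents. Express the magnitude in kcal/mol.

0.75 kcal/mol

C1 and C3 have the same parity, so for the trans isomer the two substituents are one axial and one equatorial in each chair.
Chair I (isopropyl axial, phenyl equatorial): E = 2.13 kcal/mol.
Chair II (isopropyl equatorial, phenyl axial): E = 2.88 kcal/mol.
ΔE = 2.88 − 2.13 = 0.75 kcal/mol; chair I is more stable.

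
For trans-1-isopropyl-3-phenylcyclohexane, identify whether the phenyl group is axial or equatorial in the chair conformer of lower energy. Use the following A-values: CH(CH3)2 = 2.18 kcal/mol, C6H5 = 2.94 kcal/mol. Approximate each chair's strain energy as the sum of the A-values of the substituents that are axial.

C1 and C3 have the same parity, so for the trans isomer the two substituents are one axial and one equatorial in each chair.
Chair I (isopropyl axial, phenyl equatorial): E = 2.18 kcal/mol.
Chair II (isopropyl equatorial, phenyl axial): E = 2.94 kcal/mol.
Chair I is the more stable (lower-energy) conformer, and in that chair the phenyl group is equatorial.

equatorial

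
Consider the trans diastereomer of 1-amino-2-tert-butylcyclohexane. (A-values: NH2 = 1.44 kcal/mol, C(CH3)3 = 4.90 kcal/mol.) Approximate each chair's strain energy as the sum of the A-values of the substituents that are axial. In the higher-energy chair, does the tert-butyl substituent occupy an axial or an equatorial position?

axial

C1 and C2 have opposite parity, so for the trans isomer the two substituents are e,e in one chair and a,a in the other.
Chair I (amino axial, tert-butyl axial): E = 6.34 kcal/mol.
Chair II (amino equatorial, tert-butyl equatorial): E = 0.00 kcal/mol.
Chair I is the less stable (higher-energy) conformer, and in that chair the tert-butyl group is axial.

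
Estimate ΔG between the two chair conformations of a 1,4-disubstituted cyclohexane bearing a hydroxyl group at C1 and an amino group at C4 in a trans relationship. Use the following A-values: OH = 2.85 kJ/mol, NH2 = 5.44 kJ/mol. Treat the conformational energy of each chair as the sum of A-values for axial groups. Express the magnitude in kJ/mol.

8.29 kJ/mol

C1 and C4 have opposite parity, so for the trans isomer the two substituents are e,e in one chair and a,a in the other.
Chair I (hydroxyl axial, amino axial): E = 8.29 kJ/mol.
Chair II (hydroxyl equatorial, amino equatorial): E = 0.00 kJ/mol.
ΔE = 8.29 − 0.00 = 8.29 kJ/mol; chair II is more stable.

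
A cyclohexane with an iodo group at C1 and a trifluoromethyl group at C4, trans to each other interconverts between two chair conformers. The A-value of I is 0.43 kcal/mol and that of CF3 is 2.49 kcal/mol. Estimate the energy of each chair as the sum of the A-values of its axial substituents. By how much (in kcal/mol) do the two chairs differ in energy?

C1 and C4 have opposite parity, so for the trans isomer the two substituents are e,e in one chair and a,a in the other.
Chair I (iodo axial, trifluoromethyl axial): E = 2.92 kcal/mol.
Chair II (iodo equatorial, trifluoromethyl equatorial): E = 0.00 kcal/mol.
ΔE = 2.92 − 0.00 = 2.92 kcal/mol; chair II is more stable.

2.92 kcal/mol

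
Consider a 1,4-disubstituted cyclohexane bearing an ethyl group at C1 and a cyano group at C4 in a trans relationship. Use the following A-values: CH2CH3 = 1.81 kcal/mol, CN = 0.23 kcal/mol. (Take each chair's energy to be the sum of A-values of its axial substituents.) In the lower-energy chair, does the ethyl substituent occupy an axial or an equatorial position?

C1 and C4 have opposite parity, so for the trans isomer the two substituents are e,e in one chair and a,a in the other.
Chair I (ethyl axial, cyano axial): E = 2.04 kcal/mol.
Chair II (ethyl equatorial, cyano equatorial): E = 0.00 kcal/mol.
Chair II is the more stable (lower-energy) conformer, and in that chair the ethyl group is equatorial.

equatorial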